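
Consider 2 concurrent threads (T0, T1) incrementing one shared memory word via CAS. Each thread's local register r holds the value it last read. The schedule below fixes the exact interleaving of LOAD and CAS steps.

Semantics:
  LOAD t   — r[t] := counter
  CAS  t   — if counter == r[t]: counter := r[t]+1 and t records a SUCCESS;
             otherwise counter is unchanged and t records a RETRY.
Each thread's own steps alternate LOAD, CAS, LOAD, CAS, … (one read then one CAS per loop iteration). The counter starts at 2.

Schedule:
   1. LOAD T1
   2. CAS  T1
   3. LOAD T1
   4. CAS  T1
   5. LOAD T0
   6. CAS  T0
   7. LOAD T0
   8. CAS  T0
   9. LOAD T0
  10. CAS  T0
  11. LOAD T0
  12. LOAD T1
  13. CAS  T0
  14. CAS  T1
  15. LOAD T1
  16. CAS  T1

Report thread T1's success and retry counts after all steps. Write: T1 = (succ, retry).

T1 = (3, 1)

1. LOAD T1 → mem=2 r[T1]=2 [LOAD]
2. CAS T1 → mem=3 r[T1]=2 [OK]
3. LOAD T1 → mem=3 r[T1]=3 [LOAD]
4. CAS T1 → mem=4 r[T1]=3 [OK]
5. LOAD T0 → mem=4 r[T0]=4 [LOAD]
6. CAS T0 → mem=5 r[T0]=4 [OK]
7. LOAD T0 → mem=5 r[T0]=5 [LOAD]
8. CAS T0 → mem=6 r[T0]=5 [OK]
9. LOAD T0 → mem=6 r[T0]=6 [LOAD]
10. CAS T0 → mem=7 r[T0]=6 [OK]
11. LOAD T0 → mem=7 r[T0]=7 [LOAD]
12. LOAD T1 → mem=7 r[T1]=7 [LOAD]
13. CAS T0 → mem=8 r[T0]=7 [OK]
14. CAS T1 → mem=8 r[T1]=7 [RETRY]
15. LOAD T1 → mem=8 r[T1]=8 [LOAD]
16. CAS T1 → mem=9 r[T1]=8 [OK]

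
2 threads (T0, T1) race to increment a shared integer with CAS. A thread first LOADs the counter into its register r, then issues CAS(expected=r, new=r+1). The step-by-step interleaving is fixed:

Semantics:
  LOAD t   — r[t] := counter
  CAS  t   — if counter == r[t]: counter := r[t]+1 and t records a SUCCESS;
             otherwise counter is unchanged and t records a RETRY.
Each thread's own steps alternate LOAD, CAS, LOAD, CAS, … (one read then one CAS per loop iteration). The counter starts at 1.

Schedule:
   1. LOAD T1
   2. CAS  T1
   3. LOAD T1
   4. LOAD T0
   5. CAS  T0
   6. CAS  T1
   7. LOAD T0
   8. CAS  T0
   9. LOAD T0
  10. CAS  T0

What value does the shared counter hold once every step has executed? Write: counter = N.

counter = 5

step 1: T1 LOAD ⇒ load; ctr=1 reg=1
step 2: T1 CAS ⇒ ok; ctr=2 reg=1
step 3: T1 LOAD ⇒ load; ctr=2 reg=2
step 4: T0 LOAD ⇒ load; ctr=2 reg=2
step 5: T0 CAS ⇒ ok; ctr=3 reg=2
step 6: T1 CAS ⇒ retry; ctr=3 reg=2
step 7: T0 LOAD ⇒ load; ctr=3 reg=3
step 8: T0 CAS ⇒ ok; ctr=4 reg=3
step 9: T0 LOAD ⇒ load; ctr=4 reg=4
step 10: T0 CAS ⇒ ok; ctr=5 reg=4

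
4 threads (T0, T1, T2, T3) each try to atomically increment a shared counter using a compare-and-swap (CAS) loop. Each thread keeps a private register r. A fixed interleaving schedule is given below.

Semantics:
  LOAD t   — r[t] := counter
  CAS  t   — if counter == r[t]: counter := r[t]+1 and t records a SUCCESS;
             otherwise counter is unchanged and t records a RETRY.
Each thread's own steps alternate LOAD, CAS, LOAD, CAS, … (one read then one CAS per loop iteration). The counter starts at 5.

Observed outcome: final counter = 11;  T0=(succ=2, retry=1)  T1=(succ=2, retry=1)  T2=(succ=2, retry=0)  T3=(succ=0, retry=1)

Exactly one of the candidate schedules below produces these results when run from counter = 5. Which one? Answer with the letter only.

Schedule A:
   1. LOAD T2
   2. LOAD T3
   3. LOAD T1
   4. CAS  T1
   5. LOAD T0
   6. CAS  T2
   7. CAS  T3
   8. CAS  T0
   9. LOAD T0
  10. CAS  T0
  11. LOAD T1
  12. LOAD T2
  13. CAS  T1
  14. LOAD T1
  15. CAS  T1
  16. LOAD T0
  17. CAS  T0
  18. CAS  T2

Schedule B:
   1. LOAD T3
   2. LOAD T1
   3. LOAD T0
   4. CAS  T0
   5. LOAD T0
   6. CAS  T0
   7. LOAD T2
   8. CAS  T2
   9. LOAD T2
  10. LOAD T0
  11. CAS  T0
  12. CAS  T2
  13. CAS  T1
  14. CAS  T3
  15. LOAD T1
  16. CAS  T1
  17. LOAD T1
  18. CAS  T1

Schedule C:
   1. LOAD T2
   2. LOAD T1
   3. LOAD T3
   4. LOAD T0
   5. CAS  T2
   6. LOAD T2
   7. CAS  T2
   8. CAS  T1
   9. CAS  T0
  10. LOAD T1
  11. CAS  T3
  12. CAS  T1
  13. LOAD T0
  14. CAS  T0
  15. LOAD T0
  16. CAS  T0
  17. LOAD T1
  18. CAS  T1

C

Run C:
step 1: T2 LOAD ⇒ load; ctr=5 reg=5
step 2: T1 LOAD ⇒ load; ctr=5 reg=5
step 3: T3 LOAD ⇒ load; ctr=5 reg=5
step 4: T0 LOAD ⇒ load; ctr=5 reg=5
step 5: T2 CAS ⇒ ok; ctr=6 reg=5
step 6: T2 LOAD ⇒ load; ctr=6 reg=6
step 7: T2 CAS ⇒ ok; ctr=7 reg=6
step 8: T1 CAS ⇒ retry; ctr=7 reg=5
step 9: T0 CAS ⇒ retry; ctr=7 reg=5
step 10: T1 LOAD ⇒ load; ctr=7 reg=7
step 11: T3 CAS ⇒ retry; ctr=7 reg=5
step 12: T1 CAS ⇒ ok; ctr=8 reg=7
step 13: T0 LOAD ⇒ load; ctr=8 reg=8
step 14: T0 CAS ⇒ ok; ctr=9 reg=8
step 15: T0 LOAD ⇒ load; ctr=9 reg=9
step 16: T0 CAS ⇒ ok; ctr=10 reg=9
step 17: T1 LOAD ⇒ load; ctr=10 reg=10
step 18: T1 CAS ⇒ ok; ctr=11 reg=10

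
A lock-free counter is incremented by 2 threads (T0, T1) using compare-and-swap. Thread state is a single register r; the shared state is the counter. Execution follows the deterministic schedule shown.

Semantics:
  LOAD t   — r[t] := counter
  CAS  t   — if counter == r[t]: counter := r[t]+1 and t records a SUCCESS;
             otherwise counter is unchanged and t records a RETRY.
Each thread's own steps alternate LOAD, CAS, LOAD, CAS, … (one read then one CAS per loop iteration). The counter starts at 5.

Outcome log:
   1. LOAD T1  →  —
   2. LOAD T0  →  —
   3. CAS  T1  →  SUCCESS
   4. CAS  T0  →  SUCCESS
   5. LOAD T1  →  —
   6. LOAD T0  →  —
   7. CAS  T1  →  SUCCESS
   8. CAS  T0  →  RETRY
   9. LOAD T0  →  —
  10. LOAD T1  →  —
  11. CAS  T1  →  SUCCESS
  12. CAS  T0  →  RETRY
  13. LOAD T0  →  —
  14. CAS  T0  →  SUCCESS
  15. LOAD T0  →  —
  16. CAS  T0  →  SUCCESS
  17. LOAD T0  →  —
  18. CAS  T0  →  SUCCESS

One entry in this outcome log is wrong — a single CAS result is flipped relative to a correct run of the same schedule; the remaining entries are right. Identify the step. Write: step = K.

Correct run:
T1 LOAD — after: cnt=5, r=5 — load
T0 LOAD — after: cnt=5, r=5 — load
T1 CAS — after: cnt=6, r=5 — ok
T0 CAS — after: cnt=6, r=5 — retry
T1 LOAD — after: cnt=6, r=6 — load
T0 LOAD — after: cnt=6, r=6 — load
T1 CAS — after: cnt=7, r=6 — ok
T0 CAS — after: cnt=7, r=6 — retry
T0 LOAD — after: cnt=7, r=7 — load
T1 LOAD — after: cnt=7, r=7 — load
T1 CAS — after: cnt=8, r=7 — ok
T0 CAS — after: cnt=8, r=7 — retry
T0 LOAD — after: cnt=8, r=8 — load
T0 CAS — after: cnt=9, r=8 — ok
T0 LOAD — after: cnt=9, r=9 — load
T0 CAS — after: cnt=10, r=9 — ok
T0 LOAD — after: cnt=10, r=10 — load
T0 CAS — after: cnt=11, r=10 — ok
Flip is step 4.

step = 4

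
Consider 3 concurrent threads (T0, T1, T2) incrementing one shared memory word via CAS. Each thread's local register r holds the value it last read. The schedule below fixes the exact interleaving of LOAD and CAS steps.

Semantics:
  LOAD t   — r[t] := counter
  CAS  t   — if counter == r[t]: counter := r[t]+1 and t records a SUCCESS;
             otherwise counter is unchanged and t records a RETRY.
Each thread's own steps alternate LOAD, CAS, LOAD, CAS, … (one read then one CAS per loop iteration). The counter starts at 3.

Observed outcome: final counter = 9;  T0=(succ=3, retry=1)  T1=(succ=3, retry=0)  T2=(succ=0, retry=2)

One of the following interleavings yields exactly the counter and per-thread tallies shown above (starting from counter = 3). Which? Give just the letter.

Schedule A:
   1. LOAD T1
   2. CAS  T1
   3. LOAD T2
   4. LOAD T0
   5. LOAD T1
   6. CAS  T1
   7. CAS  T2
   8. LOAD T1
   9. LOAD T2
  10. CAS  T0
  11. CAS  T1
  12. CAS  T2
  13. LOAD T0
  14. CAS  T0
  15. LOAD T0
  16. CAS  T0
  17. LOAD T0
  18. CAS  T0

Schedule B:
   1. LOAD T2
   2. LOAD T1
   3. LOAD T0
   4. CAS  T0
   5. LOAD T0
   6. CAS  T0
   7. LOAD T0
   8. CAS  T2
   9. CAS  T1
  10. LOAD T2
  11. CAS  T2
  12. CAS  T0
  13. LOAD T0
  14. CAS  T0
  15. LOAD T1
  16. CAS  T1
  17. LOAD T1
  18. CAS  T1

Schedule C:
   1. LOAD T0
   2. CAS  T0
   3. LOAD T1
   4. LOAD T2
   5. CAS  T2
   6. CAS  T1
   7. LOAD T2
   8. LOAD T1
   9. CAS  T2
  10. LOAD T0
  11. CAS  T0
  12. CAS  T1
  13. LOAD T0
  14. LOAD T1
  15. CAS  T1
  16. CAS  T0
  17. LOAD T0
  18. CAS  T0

Simulating candidate A:
[1] T1.load  rd  (counter 3, T1.r 3)
[2] T1.cas  hit  (counter 4, T1.r 3)
[3] T2.load  rd  (counter 4, T2.r 4)
[4] T0.load  rd  (counter 4, T0.r 4)
[5] T1.load  rd  (counter 4, T1.r 4)
[6] T1.cas  hit  (counter 5, T1.r 4)
[7] T2.cas  miss  (counter 5, T2.r 4)
[8] T1.load  rd  (counter 5, T1.r 5)
[9] T2.load  rd  (counter 5, T2.r 5)
[10] T0.cas  miss  (counter 5, T0.r 4)
[11] T1.cas  hit  (counter 6, T1.r 5)
[12] T2.cas  miss  (counter 6, T2.r 5)
[13] T0.load  rd  (counter 6, T0.r 6)
[14] T0.cas  hit  (counter 7, T0.r 6)
[15] T0.load  rd  (counter 7, T0.r 7)
[16] T0.cas  hit  (counter 8, T0.r 7)
[17] T0.load  rd  (counter 8, T0.r 8)
[18] T0.cas  hit  (counter 9, T0.r 8)

A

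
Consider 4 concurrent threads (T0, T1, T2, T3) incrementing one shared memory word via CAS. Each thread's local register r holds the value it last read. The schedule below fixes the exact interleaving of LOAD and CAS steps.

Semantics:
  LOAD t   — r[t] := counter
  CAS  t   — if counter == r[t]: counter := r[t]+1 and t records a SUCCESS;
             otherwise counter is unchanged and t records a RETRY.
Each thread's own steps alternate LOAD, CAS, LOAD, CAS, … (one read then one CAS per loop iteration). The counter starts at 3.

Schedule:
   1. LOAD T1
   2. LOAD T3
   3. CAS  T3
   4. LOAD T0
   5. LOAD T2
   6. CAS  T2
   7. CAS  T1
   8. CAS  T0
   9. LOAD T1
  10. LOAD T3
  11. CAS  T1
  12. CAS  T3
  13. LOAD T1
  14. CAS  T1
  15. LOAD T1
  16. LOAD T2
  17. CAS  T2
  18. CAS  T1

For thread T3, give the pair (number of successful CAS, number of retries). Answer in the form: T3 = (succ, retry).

[1] T1.load  rd  (counter 3, T1.r 3)
[2] T3.load  rd  (counter 3, T3.r 3)
[3] T3.cas  hit  (counter 4, T3.r 3)
[4] T0.load  rd  (counter 4, T0.r 4)
[5] T2.load  rd  (counter 4, T2.r 4)
[6] T2.cas  hit  (counter 5, T2.r 4)
[7] T1.cas  miss  (counter 5, T1.r 3)
[8] T0.cas  miss  (counter 5, T0.r 4)
[9] T1.load  rd  (counter 5, T1.r 5)
[10] T3.load  rd  (counter 5, T3.r 5)
[11] T1.cas  hit  (counter 6, T1.r 5)
[12] T3.cas  miss  (counter 6, T3.r 5)
[13] T1.load  rd  (counter 6, T1.r 6)
[14] T1.cas  hit  (counter 7, T1.r 6)
[15] T1.load  rd  (counter 7, T1.r 7)
[16] T2.load  rd  (counter 7, T2.r 7)
[17] T2.cas  hit  (counter 8, T2.r 7)
[18] T1.cas  miss  (counter 8, T1.r 7)

T3 = (1, 1)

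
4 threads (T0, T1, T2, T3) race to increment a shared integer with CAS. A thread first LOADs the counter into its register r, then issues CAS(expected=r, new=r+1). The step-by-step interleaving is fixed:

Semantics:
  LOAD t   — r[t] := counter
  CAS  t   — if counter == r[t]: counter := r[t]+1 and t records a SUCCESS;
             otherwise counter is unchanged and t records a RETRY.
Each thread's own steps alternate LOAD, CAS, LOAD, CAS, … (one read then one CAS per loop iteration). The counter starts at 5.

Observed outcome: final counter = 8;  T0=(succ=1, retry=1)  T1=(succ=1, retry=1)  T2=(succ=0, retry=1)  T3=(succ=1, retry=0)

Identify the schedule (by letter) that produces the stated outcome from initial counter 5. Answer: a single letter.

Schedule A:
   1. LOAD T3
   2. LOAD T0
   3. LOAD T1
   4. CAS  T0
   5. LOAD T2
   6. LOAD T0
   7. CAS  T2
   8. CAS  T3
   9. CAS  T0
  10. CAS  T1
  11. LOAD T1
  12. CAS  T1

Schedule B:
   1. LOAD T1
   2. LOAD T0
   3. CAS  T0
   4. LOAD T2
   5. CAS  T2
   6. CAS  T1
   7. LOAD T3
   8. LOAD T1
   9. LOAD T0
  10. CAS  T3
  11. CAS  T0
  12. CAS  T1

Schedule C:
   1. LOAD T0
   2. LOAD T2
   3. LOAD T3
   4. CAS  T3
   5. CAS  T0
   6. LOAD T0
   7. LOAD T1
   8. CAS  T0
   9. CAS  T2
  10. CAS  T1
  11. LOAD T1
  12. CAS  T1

C

Run C:
1. LOAD T0 → mem=5 r[T0]=5 [LOAD]
2. LOAD T2 → mem=5 r[T2]=5 [LOAD]
3. LOAD T3 → mem=5 r[T3]=5 [LOAD]
4. CAS T3 → mem=6 r[T3]=5 [OK]
5. CAS T0 → mem=6 r[T0]=5 [RETRY]
6. LOAD T0 → mem=6 r[T0]=6 [LOAD]
7. LOAD T1 → mem=6 r[T1]=6 [LOAD]
8. CAS T0 → mem=7 r[T0]=6 [OK]
9. CAS T2 → mem=7 r[T2]=5 [RETRY]
10. CAS T1 → mem=7 r[T1]=6 [RETRY]
11. LOAD T1 → mem=7 r[T1]=7 [LOAD]
12. CAS T1 → mem=8 r[T1]=7 [OK]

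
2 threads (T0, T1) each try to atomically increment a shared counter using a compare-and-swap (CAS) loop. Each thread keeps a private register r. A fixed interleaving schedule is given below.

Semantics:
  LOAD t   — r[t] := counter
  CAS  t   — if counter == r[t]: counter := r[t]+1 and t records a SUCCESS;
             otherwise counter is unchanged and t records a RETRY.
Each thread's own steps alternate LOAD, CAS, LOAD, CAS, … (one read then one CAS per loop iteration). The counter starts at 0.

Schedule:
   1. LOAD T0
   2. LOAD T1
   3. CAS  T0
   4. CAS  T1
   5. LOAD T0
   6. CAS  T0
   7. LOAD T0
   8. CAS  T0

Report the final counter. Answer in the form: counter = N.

   1) LOAD T0:  M=0  r_T0=0
   2) LOAD T1:  M=0  r_T1=0
   3) CAS  T0:  M=1  r_T0=0 ✓
   4) CAS  T1:  M=1  r_T1=0 ✗
   5) LOAD T0:  M=1  r_T0=1
   6) CAS  T0:  M=2  r_T0=1 ✓
   7) LOAD T0:  M=2  r_T0=2
   8) CAS  T0:  M=3  r_T0=2 ✓

counter = 3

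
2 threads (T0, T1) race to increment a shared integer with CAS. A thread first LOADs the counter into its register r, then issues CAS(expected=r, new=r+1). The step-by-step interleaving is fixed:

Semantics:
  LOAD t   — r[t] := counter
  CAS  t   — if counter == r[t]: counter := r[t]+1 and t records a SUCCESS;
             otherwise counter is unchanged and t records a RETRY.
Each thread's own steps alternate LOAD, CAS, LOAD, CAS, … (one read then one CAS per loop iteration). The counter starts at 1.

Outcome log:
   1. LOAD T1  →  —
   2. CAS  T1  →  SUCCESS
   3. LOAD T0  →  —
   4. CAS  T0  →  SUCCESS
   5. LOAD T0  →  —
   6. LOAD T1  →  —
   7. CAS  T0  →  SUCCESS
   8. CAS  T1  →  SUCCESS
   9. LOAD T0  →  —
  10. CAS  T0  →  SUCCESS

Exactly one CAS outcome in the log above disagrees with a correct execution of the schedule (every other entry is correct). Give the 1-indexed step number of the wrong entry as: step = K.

Correct run:
step 1: T1 LOAD ⇒ load; ctr=1 reg=1
step 2: T1 CAS ⇒ ok; ctr=2 reg=1
step 3: T0 LOAD ⇒ load; ctr=2 reg=2
step 4: T0 CAS ⇒ ok; ctr=3 reg=2
step 5: T0 LOAD ⇒ load; ctr=3 reg=3
step 6: T1 LOAD ⇒ load; ctr=3 reg=3
step 7: T0 CAS ⇒ ok; ctr=4 reg=3
step 8: T1 CAS ⇒ retry; ctr=4 reg=3
step 9: T0 LOAD ⇒ load; ctr=4 reg=4
step 10: T0 CAS ⇒ ok; ctr=5 reg=4
Mismatch at 8.

step = 8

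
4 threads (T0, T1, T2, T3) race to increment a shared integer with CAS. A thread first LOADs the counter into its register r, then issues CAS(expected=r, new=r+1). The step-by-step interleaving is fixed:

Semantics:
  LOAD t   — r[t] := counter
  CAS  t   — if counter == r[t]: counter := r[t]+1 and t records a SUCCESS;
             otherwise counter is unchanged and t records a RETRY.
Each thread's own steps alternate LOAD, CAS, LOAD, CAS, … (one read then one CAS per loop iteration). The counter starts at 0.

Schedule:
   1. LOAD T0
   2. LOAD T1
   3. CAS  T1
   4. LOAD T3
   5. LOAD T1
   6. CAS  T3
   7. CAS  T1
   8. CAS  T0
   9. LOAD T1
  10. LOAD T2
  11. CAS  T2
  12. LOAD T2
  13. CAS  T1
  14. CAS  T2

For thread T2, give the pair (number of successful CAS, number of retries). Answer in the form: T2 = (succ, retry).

T2 = (2, 0)

#1 T0 reads 0
#2 T1 reads 0
#3 T1 CAS(0→1) writes; counter now 1
#4 T3 reads 1
#5 T1 reads 1
#6 T3 CAS(1→2) writes; counter now 2
#7 T1 CAS(1→2) fails; counter now 2
#8 T0 CAS(0→1) fails; counter now 2
#9 T1 reads 2
#10 T2 reads 2
#11 T2 CAS(2→3) writes; counter now 3
#12 T2 reads 3
#13 T1 CAS(2→3) fails; counter now 3
#14 T2 CAS(3→4) writes; counter now 4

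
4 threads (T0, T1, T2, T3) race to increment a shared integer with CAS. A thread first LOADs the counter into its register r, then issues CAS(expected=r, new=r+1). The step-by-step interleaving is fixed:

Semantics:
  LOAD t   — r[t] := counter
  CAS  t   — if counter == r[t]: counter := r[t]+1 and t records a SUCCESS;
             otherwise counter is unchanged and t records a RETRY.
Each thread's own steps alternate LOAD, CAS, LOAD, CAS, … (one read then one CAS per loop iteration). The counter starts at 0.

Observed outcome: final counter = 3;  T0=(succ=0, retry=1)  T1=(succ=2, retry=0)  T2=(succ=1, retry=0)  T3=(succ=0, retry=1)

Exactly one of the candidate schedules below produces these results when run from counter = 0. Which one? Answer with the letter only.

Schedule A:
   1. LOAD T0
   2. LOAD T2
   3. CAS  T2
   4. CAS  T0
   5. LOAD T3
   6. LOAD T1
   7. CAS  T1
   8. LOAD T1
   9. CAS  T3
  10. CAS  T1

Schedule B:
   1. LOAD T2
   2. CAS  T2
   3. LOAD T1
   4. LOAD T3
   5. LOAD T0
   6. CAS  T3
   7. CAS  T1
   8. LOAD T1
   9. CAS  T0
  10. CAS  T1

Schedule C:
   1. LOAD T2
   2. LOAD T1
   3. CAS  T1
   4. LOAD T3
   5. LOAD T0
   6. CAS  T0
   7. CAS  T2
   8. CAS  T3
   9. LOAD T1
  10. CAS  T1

A

Simulating candidate A:
[1] T0.load  rd  (counter 0, T0.r 0)
[2] T2.load  rd  (counter 0, T2.r 0)
[3] T2.cas  hit  (counter 1, T2.r 0)
[4] T0.cas  miss  (counter 1, T0.r 0)
[5] T3.load  rd  (counter 1, T3.r 1)
[6] T1.load  rd  (counter 1, T1.r 1)
[7] T1.cas  hit  (counter 2, T1.r 1)
[8] T1.load  rd  (counter 2, T1.r 2)
[9] T3.cas  miss  (counter 2, T3.r 1)
[10] T1.cas  hit  (counter 3, T1.r 2)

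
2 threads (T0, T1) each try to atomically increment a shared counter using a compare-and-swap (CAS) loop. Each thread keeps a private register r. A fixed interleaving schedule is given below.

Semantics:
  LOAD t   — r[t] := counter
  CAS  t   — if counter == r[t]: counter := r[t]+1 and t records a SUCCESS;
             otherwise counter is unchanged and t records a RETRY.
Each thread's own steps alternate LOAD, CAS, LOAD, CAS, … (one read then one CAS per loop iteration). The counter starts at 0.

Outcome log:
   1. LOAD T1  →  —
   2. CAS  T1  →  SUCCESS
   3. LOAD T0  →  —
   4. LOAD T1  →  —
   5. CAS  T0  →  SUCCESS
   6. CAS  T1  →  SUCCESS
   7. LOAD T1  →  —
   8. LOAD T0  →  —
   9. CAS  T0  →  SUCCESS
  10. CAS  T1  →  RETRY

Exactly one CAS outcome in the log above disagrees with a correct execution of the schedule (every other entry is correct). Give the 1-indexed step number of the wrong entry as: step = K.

step = 6

Reference trace:
[1] T1.load  rd  (counter 0, T1.r 0)
[2] T1.cas  hit  (counter 1, T1.r 0)
[3] T0.load  rd  (counter 1, T0.r 1)
[4] T1.load  rd  (counter 1, T1.r 1)
[5] T0.cas  hit  (counter 2, T0.r 1)
[6] T1.cas  miss  (counter 2, T1.r 1)
[7] T1.load  rd  (counter 2, T1.r 2)
[8] T0.load  rd  (counter 2, T0.r 2)
[9] T0.cas  hit  (counter 3, T0.r 2)
[10] T1.cas  miss  (counter 3, T1.r 2)
Mismatch at 6.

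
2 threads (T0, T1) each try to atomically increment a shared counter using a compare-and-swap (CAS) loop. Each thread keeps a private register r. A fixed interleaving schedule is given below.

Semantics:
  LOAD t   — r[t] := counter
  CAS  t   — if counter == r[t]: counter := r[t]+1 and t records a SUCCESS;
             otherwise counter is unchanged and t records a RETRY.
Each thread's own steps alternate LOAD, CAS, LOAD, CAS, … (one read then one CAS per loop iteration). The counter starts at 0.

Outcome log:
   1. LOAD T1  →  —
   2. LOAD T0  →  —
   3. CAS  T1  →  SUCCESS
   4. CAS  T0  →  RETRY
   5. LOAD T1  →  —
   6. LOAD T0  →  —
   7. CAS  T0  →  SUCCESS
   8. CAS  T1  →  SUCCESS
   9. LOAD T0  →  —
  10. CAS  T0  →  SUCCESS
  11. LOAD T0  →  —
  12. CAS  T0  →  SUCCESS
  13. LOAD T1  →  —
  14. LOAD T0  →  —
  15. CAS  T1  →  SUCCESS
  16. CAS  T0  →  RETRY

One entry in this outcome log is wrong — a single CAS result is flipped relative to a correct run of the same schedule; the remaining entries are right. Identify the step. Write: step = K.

step = 8

Reference trace:
   1) LOAD T1:  M=0  r_T1=0
   2) LOAD T0:  M=0  r_T0=0
   3) CAS  T1:  M=1  r_T1=0 ✓
   4) CAS  T0:  M=1  r_T0=0 ✗
   5) LOAD T1:  M=1  r_T1=1
   6) LOAD T0:  M=1  r_T0=1
   7) CAS  T0:  M=2  r_T0=1 ✓
   8) CAS  T1:  M=2  r_T1=1 ✗
   9) LOAD T0:  M=2  r_T0=2
  10) CAS  T0:  M=3  r_T0=2 ✓
  11) LOAD T0:  M=3  r_T0=3
  12) CAS  T0:  M=4  r_T0=3 ✓
  13) LOAD T1:  M=4  r_T1=4
  14) LOAD T0:  M=4  r_T0=4
  15) CAS  T1:  M=5  r_T1=4 ✓
  16) CAS  T0:  M=5  r_T0=4 ✗
Mismatch at 8.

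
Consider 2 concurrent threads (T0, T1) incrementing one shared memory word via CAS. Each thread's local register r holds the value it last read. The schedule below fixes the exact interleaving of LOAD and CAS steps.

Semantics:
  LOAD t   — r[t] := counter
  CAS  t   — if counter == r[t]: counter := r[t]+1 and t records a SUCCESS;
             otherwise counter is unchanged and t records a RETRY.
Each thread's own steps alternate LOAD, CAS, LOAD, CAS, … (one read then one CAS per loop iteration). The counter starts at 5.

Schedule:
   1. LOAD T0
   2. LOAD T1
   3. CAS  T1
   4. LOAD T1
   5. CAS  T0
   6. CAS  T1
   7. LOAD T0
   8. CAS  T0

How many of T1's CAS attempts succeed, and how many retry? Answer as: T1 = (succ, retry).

T1 = (2, 0)

T0 LOAD — after: cnt=5, r=5 — load
T1 LOAD — after: cnt=5, r=5 — load
T1 CAS — after: cnt=6, r=5 — ok
T1 LOAD — after: cnt=6, r=6 — load
T0 CAS — after: cnt=6, r=5 — retry
T1 CAS — after: cnt=7, r=6 — ok
T0 LOAD — after: cnt=7, r=7 — load
T0 CAS — after: cnt=8, r=7 — ok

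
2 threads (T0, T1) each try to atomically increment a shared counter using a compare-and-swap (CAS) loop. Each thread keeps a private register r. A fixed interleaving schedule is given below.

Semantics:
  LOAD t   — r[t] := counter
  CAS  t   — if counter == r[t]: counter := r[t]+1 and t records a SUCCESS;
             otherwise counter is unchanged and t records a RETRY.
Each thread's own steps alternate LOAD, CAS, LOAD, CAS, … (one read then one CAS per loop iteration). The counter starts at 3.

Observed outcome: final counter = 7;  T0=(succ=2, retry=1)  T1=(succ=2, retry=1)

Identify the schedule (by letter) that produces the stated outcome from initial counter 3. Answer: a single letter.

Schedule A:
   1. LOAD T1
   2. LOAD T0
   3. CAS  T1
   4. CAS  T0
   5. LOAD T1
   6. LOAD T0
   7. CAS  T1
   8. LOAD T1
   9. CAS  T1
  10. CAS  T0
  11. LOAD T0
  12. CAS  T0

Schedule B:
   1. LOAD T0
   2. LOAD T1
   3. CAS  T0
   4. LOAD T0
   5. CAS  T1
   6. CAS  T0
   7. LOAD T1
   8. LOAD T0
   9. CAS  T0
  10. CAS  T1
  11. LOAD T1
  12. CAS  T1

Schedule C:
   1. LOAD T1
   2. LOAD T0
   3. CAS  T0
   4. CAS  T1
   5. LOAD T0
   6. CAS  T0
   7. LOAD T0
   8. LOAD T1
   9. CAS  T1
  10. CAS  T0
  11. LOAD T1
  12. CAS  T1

Run C:
#1 T1 reads 3
#2 T0 reads 3
#3 T0 CAS(3→4) writes; counter now 4
#4 T1 CAS(3→4) fails; counter now 4
#5 T0 reads 4
#6 T0 CAS(4→5) writes; counter now 5
#7 T0 reads 5
#8 T1 reads 5
#9 T1 CAS(5→6) writes; counter now 6
#10 T0 CAS(5→6) fails; counter now 6
#11 T1 reads 6
#12 T1 CAS(6→7) writes; counter now 7

C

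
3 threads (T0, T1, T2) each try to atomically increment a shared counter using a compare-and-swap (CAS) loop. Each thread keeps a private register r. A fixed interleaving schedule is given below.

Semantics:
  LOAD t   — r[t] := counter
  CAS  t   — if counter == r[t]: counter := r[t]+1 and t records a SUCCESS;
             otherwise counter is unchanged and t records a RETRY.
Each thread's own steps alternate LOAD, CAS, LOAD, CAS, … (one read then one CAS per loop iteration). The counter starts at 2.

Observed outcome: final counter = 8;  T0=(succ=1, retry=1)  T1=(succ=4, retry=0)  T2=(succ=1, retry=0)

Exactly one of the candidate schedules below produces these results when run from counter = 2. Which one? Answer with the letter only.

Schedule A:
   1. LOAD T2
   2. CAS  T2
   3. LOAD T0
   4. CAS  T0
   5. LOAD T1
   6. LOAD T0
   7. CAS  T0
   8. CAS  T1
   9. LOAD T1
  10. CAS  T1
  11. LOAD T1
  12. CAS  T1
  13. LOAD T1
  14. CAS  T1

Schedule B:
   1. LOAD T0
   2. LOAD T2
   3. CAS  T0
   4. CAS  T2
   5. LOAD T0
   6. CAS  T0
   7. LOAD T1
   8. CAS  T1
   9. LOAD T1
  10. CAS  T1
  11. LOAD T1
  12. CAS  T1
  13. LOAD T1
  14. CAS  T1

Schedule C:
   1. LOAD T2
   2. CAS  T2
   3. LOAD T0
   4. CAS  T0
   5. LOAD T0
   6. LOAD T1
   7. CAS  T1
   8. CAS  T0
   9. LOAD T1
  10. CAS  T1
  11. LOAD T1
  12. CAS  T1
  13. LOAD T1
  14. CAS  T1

C

Simulating candidate C:
step 1: T2 LOAD ⇒ load; ctr=2 reg=2
step 2: T2 CAS ⇒ ok; ctr=3 reg=2
step 3: T0 LOAD ⇒ load; ctr=3 reg=3
step 4: T0 CAS ⇒ ok; ctr=4 reg=3
step 5: T0 LOAD ⇒ load; ctr=4 reg=4
step 6: T1 LOAD ⇒ load; ctr=4 reg=4
step 7: T1 CAS ⇒ ok; ctr=5 reg=4
step 8: T0 CAS ⇒ retry; ctr=5 reg=4
step 9: T1 LOAD ⇒ load; ctr=5 reg=5
step 10: T1 CAS ⇒ ok; ctr=6 reg=5
step 11: T1 LOAD ⇒ load; ctr=6 reg=6
step 12: T1 CAS ⇒ ok; ctr=7 reg=6
step 13: T1 LOAD ⇒ load; ctr=7 reg=7
step 14: T1 CAS ⇒ ok; ctr=8 reg=7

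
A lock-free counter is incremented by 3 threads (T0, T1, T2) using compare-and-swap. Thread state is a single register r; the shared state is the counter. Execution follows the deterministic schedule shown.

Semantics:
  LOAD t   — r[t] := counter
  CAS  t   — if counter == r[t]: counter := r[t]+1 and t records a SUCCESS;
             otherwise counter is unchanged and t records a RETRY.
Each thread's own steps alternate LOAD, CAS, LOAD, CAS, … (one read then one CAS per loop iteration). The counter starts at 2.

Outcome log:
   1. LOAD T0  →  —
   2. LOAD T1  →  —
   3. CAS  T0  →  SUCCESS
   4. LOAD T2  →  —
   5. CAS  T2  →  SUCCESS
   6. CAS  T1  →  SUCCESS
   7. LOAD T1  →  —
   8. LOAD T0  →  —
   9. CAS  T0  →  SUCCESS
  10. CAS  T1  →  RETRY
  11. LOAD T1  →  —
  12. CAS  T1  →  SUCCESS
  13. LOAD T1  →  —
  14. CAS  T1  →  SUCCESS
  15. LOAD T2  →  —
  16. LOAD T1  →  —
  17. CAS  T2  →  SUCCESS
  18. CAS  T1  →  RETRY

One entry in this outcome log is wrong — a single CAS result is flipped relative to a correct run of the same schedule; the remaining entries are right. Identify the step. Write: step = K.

step = 6

Correct run:
[1] T0.load  rd  (counter 2, T0.r 2)
[2] T1.load  rd  (counter 2, T1.r 2)
[3] T0.cas  hit  (counter 3, T0.r 2)
[4] T2.load  rd  (counter 3, T2.r 3)
[5] T2.cas  hit  (counter 4, T2.r 3)
[6] T1.cas  miss  (counter 4, T1.r 2)
[7] T1.load  rd  (counter 4, T1.r 4)
[8] T0.load  rd  (counter 4, T0.r 4)
[9] T0.cas  hit  (counter 5, T0.r 4)
[10] T1.cas  miss  (counter 5, T1.r 4)
[11] T1.load  rd  (counter 5, T1.r 5)
[12] T1.cas  hit  (counter 6, T1.r 5)
[13] T1.load  rd  (counter 6, T1.r 6)
[14] T1.cas  hit  (counter 7, T1.r 6)
[15] T2.load  rd  (counter 7, T2.r 7)
[16] T1.load  rd  (counter 7, T1.r 7)
[17] T2.cas  hit  (counter 8, T2.r 7)
[18] T1.cas  miss  (counter 8, T1.r 7)
Log disagrees first at step 6.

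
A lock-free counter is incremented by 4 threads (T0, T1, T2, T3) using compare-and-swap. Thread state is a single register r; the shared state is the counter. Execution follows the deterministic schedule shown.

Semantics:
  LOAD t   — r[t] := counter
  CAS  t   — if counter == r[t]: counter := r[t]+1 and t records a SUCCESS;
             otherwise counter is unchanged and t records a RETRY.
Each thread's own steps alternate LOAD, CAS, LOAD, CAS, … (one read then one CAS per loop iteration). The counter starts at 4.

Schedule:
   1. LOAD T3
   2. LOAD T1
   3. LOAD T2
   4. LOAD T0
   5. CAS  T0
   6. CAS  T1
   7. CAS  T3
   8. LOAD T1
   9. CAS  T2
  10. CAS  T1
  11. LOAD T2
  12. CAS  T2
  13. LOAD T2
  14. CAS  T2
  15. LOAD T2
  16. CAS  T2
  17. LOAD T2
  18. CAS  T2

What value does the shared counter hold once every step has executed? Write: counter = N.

counter = 10

   1) LOAD T3:  M=4  r_T3=4
   2) LOAD T1:  M=4  r_T1=4
   3) LOAD T2:  M=4  r_T2=4
   4) LOAD T0:  M=4  r_T0=4
   5) CAS  T0:  M=5  r_T0=4 ✓
   6) CAS  T1:  M=5  r_T1=4 ✗
   7) CAS  T3:  M=5  r_T3=4 ✗
   8) LOAD T1:  M=5  r_T1=5
   9) CAS  T2:  M=5  r_T2=4 ✗
  10) CAS  T1:  M=6  r_T1=5 ✓
  11) LOAD T2:  M=6  r_T2=6
  12) CAS  T2:  M=7  r_T2=6 ✓
  13) LOAD T2:  M=7  r_T2=7
  14) CAS  T2:  M=8  r_T2=7 ✓
  15) LOAD T2:  M=8  r_T2=8
  16) CAS  T2:  M=9  r_T2=8 ✓
  17) LOAD T2:  M=9  r_T2=9
  18) CAS  T2:  M=10  r_T2=9 ✓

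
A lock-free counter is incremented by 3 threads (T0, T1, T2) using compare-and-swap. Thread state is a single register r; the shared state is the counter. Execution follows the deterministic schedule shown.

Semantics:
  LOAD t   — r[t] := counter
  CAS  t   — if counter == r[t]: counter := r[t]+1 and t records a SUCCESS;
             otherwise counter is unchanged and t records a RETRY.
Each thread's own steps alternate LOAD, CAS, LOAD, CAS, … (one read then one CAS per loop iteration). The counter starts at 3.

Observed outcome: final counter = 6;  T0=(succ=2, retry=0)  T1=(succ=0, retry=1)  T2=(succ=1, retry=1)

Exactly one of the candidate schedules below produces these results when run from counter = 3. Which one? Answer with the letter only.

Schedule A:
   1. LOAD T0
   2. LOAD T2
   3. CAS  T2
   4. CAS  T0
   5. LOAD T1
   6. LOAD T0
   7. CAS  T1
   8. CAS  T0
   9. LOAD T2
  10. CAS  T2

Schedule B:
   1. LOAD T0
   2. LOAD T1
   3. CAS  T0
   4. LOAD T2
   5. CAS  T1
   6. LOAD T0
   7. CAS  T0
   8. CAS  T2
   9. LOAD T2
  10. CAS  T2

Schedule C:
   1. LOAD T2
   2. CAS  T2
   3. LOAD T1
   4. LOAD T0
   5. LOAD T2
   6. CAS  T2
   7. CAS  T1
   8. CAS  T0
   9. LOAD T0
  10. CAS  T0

B

Simulating candidate B:
step 1: T0 LOAD ⇒ load; ctr=3 reg=3
step 2: T1 LOAD ⇒ load; ctr=3 reg=3
step 3: T0 CAS ⇒ ok; ctr=4 reg=3
step 4: T2 LOAD ⇒ load; ctr=4 reg=4
step 5: T1 CAS ⇒ retry; ctr=4 reg=3
step 6: T0 LOAD ⇒ load; ctr=4 reg=4
step 7: T0 CAS ⇒ ok; ctr=5 reg=4
step 8: T2 CAS ⇒ retry; ctr=5 reg=4
step 9: T2 LOAD ⇒ load; ctr=5 reg=5
step 10: T2 CAS ⇒ ok; ctr=6 reg=5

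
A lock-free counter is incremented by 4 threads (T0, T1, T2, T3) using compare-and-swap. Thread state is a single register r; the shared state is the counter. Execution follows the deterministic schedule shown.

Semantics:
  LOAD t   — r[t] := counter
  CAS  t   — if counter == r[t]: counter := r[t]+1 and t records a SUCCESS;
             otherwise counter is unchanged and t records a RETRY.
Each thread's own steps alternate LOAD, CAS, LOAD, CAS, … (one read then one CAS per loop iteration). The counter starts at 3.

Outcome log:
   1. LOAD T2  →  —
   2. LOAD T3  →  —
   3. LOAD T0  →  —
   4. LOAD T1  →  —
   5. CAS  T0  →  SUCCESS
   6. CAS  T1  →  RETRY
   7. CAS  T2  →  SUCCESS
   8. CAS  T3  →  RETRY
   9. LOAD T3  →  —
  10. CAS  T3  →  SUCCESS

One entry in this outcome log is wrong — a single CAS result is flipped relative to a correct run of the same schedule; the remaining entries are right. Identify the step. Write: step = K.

Re-executing:
step 1: T2 LOAD ⇒ load; ctr=3 reg=3
step 2: T3 LOAD ⇒ load; ctr=3 reg=3
step 3: T0 LOAD ⇒ load; ctr=3 reg=3
step 4: T1 LOAD ⇒ load; ctr=3 reg=3
step 5: T0 CAS ⇒ ok; ctr=4 reg=3
step 6: T1 CAS ⇒ retry; ctr=4 reg=3
step 7: T2 CAS ⇒ retry; ctr=4 reg=3
step 8: T3 CAS ⇒ retry; ctr=4 reg=3
step 9: T3 LOAD ⇒ load; ctr=4 reg=4
step 10: T3 CAS ⇒ ok; ctr=5 reg=4
Log disagrees first at step 7.

step = 7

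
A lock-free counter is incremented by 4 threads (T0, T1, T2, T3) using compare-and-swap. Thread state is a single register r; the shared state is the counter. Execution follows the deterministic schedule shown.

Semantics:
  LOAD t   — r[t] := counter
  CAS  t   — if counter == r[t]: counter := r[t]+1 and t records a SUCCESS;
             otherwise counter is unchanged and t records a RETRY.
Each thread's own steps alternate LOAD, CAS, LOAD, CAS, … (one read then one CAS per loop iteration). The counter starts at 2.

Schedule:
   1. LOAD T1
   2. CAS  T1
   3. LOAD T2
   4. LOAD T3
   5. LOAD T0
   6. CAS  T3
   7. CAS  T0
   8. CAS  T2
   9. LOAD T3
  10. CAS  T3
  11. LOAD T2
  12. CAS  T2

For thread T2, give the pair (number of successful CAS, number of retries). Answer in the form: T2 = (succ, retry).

step 1: T1 LOAD ⇒ load; ctr=2 reg=2
step 2: T1 CAS ⇒ ok; ctr=3 reg=2
step 3: T2 LOAD ⇒ load; ctr=3 reg=3
step 4: T3 LOAD ⇒ load; ctr=3 reg=3
step 5: T0 LOAD ⇒ load; ctr=3 reg=3
step 6: T3 CAS ⇒ ok; ctr=4 reg=3
step 7: T0 CAS ⇒ retry; ctr=4 reg=3
step 8: T2 CAS ⇒ retry; ctr=4 reg=3
step 9: T3 LOAD ⇒ load; ctr=4 reg=4
step 10: T3 CAS ⇒ ok; ctr=5 reg=4
step 11: T2 LOAD ⇒ load; ctr=5 reg=5
step 12: T2 CAS ⇒ ok; ctr=6 reg=5

T2 = (1, 1)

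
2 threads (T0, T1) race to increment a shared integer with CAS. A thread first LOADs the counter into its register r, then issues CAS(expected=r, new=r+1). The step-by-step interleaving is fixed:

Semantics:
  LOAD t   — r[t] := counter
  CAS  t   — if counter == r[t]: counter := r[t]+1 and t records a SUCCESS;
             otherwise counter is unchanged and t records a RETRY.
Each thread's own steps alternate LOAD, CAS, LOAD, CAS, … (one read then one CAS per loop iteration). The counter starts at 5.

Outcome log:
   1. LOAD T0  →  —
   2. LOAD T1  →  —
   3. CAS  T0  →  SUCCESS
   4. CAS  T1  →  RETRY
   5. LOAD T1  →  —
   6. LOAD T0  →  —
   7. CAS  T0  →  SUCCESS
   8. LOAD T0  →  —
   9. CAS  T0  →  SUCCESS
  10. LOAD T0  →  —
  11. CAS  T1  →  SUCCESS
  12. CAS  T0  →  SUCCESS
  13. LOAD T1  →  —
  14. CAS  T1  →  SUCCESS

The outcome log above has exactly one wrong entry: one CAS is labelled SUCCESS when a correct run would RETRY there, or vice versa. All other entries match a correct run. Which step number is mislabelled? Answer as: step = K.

step = 11

Reference trace:
step 1: T0 LOAD ⇒ load; ctr=5 reg=5
step 2: T1 LOAD ⇒ load; ctr=5 reg=5
step 3: T0 CAS ⇒ ok; ctr=6 reg=5
step 4: T1 CAS ⇒ retry; ctr=6 reg=5
step 5: T1 LOAD ⇒ load; ctr=6 reg=6
step 6: T0 LOAD ⇒ load; ctr=6 reg=6
step 7: T0 CAS ⇒ ok; ctr=7 reg=6
step 8: T0 LOAD ⇒ load; ctr=7 reg=7
step 9: T0 CAS ⇒ ok; ctr=8 reg=7
step 10: T0 LOAD ⇒ load; ctr=8 reg=8
step 11: T1 CAS ⇒ retry; ctr=8 reg=6
step 12: T0 CAS ⇒ ok; ctr=9 reg=8
step 13: T1 LOAD ⇒ load; ctr=9 reg=9
step 14: T1 CAS ⇒ ok; ctr=10 reg=9
Log disagrees first at step 11.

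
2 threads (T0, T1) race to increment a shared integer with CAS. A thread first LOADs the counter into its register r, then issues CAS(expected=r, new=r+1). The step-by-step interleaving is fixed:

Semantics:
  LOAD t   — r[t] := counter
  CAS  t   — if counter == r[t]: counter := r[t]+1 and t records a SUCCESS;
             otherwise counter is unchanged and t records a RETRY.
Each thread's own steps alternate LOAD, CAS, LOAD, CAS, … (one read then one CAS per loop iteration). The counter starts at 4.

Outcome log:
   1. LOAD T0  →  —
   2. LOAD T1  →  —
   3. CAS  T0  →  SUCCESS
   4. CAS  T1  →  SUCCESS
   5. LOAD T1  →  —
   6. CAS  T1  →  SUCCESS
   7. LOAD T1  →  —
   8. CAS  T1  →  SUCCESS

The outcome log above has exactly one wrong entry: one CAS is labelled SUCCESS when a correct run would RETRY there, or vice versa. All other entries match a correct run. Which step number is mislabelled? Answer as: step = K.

Correct run:
#1 T0 reads 4
#2 T1 reads 4
#3 T0 CAS(4→5) writes; counter now 5
#4 T1 CAS(4→5) fails; counter now 5
#5 T1 reads 5
#6 T1 CAS(5→6) writes; counter now 6
#7 T1 reads 6
#8 T1 CAS(6→7) writes; counter now 7
Mismatch at 4.

step = 4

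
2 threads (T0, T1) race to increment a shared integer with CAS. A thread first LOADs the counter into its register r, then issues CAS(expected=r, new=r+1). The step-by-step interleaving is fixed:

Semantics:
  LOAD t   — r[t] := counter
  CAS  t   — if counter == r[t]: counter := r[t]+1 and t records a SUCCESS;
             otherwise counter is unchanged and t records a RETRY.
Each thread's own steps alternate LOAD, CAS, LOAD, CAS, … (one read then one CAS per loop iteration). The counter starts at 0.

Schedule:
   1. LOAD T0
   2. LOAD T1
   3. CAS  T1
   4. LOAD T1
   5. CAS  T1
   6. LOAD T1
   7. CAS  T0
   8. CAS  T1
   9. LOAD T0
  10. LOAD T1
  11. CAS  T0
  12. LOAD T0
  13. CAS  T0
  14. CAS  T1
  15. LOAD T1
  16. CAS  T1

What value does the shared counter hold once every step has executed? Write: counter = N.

counter = 6

#1 T0 reads 0
#2 T1 reads 0
#3 T1 CAS(0→1) writes; counter now 1
#4 T1 reads 1
#5 T1 CAS(1→2) writes; counter now 2
#6 T1 reads 2
#7 T0 CAS(0→1) fails; counter now 2
#8 T1 CAS(2→3) writes; counter now 3
#9 T0 reads 3
#10 T1 reads 3
#11 T0 CAS(3→4) writes; counter now 4
#12 T0 reads 4
#13 T0 CAS(4→5) writes; counter now 5
#14 T1 CAS(3→4) fails; counter now 5
#15 T1 reads 5
#16 T1 CAS(5→6) writes; counter now 6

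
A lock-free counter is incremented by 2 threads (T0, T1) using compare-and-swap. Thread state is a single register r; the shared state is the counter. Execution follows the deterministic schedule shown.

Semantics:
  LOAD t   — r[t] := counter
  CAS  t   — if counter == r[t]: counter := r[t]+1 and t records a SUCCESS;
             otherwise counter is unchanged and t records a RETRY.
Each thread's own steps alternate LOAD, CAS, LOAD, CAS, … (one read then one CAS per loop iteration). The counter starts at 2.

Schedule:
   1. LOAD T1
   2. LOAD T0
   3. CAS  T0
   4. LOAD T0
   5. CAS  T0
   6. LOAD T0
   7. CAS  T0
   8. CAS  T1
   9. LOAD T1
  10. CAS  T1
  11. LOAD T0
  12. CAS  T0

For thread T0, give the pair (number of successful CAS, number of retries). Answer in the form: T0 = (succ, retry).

T1 LOAD — after: cnt=2, r=2 — load
T0 LOAD — after: cnt=2, r=2 — load
T0 CAS — after: cnt=3, r=2 — ok
T0 LOAD — after: cnt=3, r=3 — load
T0 CAS — after: cnt=4, r=3 — ok
T0 LOAD — after: cnt=4, r=4 — load
T0 CAS — after: cnt=5, r=4 — ok
T1 CAS — after: cnt=5, r=2 — retry
T1 LOAD — after: cnt=5, r=5 — load
T1 CAS — after: cnt=6, r=5 — ok
T0 LOAD — after: cnt=6, r=6 — load
T0 CAS — after: cnt=7, r=6 — ok

T0 = (4, 0)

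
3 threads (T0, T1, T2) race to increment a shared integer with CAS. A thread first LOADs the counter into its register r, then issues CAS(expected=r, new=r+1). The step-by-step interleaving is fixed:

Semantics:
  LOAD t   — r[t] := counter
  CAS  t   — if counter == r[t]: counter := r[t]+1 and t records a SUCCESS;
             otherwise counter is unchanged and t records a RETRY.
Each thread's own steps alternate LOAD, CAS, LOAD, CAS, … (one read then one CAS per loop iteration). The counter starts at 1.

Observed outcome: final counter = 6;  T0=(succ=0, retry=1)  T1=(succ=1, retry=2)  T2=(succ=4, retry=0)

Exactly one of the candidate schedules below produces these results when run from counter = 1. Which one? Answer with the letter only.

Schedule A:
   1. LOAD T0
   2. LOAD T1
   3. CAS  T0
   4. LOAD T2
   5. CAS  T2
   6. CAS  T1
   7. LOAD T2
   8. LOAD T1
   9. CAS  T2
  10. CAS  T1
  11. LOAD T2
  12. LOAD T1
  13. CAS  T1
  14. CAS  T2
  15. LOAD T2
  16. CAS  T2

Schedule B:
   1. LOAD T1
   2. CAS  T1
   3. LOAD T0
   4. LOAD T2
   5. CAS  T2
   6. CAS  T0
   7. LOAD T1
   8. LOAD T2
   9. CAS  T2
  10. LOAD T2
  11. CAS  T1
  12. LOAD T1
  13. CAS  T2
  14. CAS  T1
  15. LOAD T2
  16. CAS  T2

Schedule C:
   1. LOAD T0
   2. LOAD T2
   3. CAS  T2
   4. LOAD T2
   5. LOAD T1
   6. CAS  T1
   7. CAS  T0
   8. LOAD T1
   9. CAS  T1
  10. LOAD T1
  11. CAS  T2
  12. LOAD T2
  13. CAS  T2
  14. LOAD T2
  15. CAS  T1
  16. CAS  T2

B

Simulating candidate B:
T1 LOAD — after: cnt=1, r=1 — load
T1 CAS — after: cnt=2, r=1 — ok
T0 LOAD — after: cnt=2, r=2 — load
T2 LOAD — after: cnt=2, r=2 — load
T2 CAS — after: cnt=3, r=2 — ok
T0 CAS — after: cnt=3, r=2 — retry
T1 LOAD — after: cnt=3, r=3 — load
T2 LOAD — after: cnt=3, r=3 — load
T2 CAS — after: cnt=4, r=3 — ok
T2 LOAD — after: cnt=4, r=4 — load
T1 CAS — after: cnt=4, r=3 — retry
T1 LOAD — after: cnt=4, r=4 — load
T2 CAS — after: cnt=5, r=4 — ok
T1 CAS — after: cnt=5, r=4 — retry
T2 LOAD — after: cnt=5, r=5 — load
T2 CAS — after: cnt=6, r=5 — ok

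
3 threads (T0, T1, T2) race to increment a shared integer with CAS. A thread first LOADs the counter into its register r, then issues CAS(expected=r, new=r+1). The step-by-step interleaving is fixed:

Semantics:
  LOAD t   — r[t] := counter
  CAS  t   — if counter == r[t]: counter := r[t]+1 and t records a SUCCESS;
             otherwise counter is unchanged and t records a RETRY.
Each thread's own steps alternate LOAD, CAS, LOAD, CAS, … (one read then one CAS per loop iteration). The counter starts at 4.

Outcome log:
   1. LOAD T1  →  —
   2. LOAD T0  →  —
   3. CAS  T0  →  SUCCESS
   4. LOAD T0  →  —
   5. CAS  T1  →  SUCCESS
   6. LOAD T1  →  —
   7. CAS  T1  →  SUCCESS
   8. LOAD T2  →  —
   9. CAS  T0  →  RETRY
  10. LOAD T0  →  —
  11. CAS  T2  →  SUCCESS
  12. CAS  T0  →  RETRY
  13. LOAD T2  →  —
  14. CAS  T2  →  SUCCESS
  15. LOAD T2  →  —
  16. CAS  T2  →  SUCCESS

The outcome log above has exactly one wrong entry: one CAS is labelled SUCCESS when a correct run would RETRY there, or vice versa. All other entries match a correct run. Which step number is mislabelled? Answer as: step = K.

step = 5

Re-executing:
step 1: T1 LOAD ⇒ load; ctr=4 reg=4
step 2: T0 LOAD ⇒ load; ctr=4 reg=4
step 3: T0 CAS ⇒ ok; ctr=5 reg=4
step 4: T0 LOAD ⇒ load; ctr=5 reg=5
step 5: T1 CAS ⇒ retry; ctr=5 reg=4
step 6: T1 LOAD ⇒ load; ctr=5 reg=5
step 7: T1 CAS ⇒ ok; ctr=6 reg=5
step 8: T2 LOAD ⇒ load; ctr=6 reg=6
step 9: T0 CAS ⇒ retry; ctr=6 reg=5
step 10: T0 LOAD ⇒ load; ctr=6 reg=6
step 11: T2 CAS ⇒ ok; ctr=7 reg=6
step 12: T0 CAS ⇒ retry; ctr=7 reg=6
step 13: T2 LOAD ⇒ load; ctr=7 reg=7
step 14: T2 CAS ⇒ ok; ctr=8 reg=7
step 15: T2 LOAD ⇒ load; ctr=8 reg=8
step 16: T2 CAS ⇒ ok; ctr=9 reg=8
Log disagrees first at step 5.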